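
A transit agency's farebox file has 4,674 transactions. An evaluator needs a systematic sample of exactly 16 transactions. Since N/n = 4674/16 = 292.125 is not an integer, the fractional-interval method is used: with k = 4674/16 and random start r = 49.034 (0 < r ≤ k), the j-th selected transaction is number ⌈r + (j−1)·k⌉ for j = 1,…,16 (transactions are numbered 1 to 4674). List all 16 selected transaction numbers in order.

j=1: r + 0k = 49.034 → ⌈·⌉ = 50
j=2: r + 1k = 341.159 → ⌈·⌉ = 342
j=3: r + 2k = 633.284 → ⌈·⌉ = 634
j=4: r + 3k = 925.409 → ⌈·⌉ = 926
j=5: r + 4k = 1217.534 → ⌈·⌉ = 1218
j=6: r + 5k = 1509.659 → ⌈·⌉ = 1510
j=7: r + 6k = 1801.784 → ⌈·⌉ = 1802
j=8: r + 7k = 2093.909 → ⌈·⌉ = 2094
j=9: r + 8k = 2386.034 → ⌈·⌉ = 2387
j=10: r + 9k = 2678.159 → ⌈·⌉ = 2679
j=11: r + 10k = 2970.284 → ⌈·⌉ = 2971
j=12: r + 11k = 3262.409 → ⌈·⌉ = 3263
j=13: r + 12k = 3554.534 → ⌈·⌉ = 3555
j=14: r + 13k = 3846.659 → ⌈·⌉ = 3847
j=15: r + 14k = 4138.784 → ⌈·⌉ = 4139
j=16: r + 15k = 4430.909 → ⌈·⌉ = 4431

50, 342, 634, 926, 1218, 1510, 1802, 2094, 2387, 2679, 2971, 3263, 3555, 3847, 4139, 4431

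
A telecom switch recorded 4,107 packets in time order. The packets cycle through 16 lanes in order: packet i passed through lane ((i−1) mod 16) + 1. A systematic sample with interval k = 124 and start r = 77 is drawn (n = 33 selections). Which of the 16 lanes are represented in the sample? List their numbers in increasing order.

1, 5, 9, 13

Consecutive selections differ by k = 124, so their lane numbers differ by 124 mod 16 = 12.
gcd(124, 16) = 4, so the sample visits 16/4 = 4 distinct residues mod 16.
Start 77 is lane 13; the lanes hit are 1, 5, 9, 13.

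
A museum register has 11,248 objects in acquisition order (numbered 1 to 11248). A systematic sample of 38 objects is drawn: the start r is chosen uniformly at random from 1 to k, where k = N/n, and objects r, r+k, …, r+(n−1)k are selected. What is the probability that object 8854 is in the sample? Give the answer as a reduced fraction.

1/296

k = 11248/38 = 296.
Object 8854 is selected iff r ≡ 8854 (mod 296); exactly one such r in {1,…,296}.
Inclusion probability = 1/296.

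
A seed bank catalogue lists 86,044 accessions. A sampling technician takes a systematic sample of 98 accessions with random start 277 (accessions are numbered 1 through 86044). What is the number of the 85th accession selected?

k = 86044/98 = 878
85th selection = r + (85−1)·k = 277 + 84×878 = 277 + 73752 = 74029

74029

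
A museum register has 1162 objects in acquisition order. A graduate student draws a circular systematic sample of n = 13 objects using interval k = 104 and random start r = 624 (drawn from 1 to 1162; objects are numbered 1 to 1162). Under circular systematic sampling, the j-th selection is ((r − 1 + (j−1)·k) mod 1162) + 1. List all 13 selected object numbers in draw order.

Selection 1: 624
Selection 2: 624 + 104 = 728
Selection 3: 728 + 104 = 832
Selection 4: 832 + 104 = 936
Selection 5: 936 + 104 = 1040
Selection 6: 1040 + 104 = 1144
Selection 7: 1144 + 104 = 1248 → 1248 − 1162 = 86
Selection 8: 86 + 104 = 190
Selection 9: 190 + 104 = 294
Selection 10: 294 + 104 = 398
Selection 11: 398 + 104 = 502
Selection 12: 502 + 104 = 606
Selection 13: 606 + 104 = 710

624, 728, 832, 936, 1040, 1144, 86, 190, 294, 398, 502, 606, 710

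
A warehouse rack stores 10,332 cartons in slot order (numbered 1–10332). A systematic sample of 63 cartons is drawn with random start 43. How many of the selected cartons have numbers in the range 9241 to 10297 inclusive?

k = 10332/63 = 164
First selection ≥ 9241: 43 + ⌈(9241−43)/164⌉·164 = 43 + 57×164 = 9391
Last selection ≤ 10297: 43 + ⌊(10297−43)/164⌋·164 = 43 + 62×164 = 10211
Count = 62 − 57 + 1 = 6

6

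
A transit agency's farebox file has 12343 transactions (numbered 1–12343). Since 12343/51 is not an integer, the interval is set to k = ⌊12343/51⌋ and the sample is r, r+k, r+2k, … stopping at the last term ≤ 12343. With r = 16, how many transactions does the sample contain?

k = ⌊12343/51⌋ = 242
Achieved size = ⌊(12343 − 16)/242⌋ + 1 = ⌊12327/242⌋ + 1 = 50 + 1 = 51
(last selection: 16 + 50×242 = 12116 ≤ 12343; next would be 12358 > 12343)

51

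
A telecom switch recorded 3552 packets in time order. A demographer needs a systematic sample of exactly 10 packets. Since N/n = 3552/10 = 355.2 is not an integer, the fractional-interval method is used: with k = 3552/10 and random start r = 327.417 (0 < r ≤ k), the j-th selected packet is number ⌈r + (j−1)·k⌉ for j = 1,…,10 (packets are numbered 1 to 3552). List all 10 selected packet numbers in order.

j=1: r + 0k = 327.417 → ⌈·⌉ = 328
j=2: r + 1k = 682.617 → ⌈·⌉ = 683
j=3: r + 2k = 1037.817 → ⌈·⌉ = 1038
j=4: r + 3k = 1393.017 → ⌈·⌉ = 1394
j=5: r + 4k = 1748.217 → ⌈·⌉ = 1749
j=6: r + 5k = 2103.417 → ⌈·⌉ = 2104
j=7: r + 6k = 2458.617 → ⌈·⌉ = 2459
j=8: r + 7k = 2813.817 → ⌈·⌉ = 2814
j=9: r + 8k = 3169.017 → ⌈·⌉ = 3170
j=10: r + 9k = 3524.217 → ⌈·⌉ = 3525

328, 683, 1038, 1394, 1749, 2104, 2459, 2814, 3170, 3525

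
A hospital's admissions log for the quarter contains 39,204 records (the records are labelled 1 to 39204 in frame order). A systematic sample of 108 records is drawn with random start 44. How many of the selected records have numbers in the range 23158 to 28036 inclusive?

k = 39204/108 = 363
First selection ≥ 23158: 44 + ⌈(23158−44)/363⌉·363 = 44 + 64×363 = 23276
Last selection ≤ 28036: 44 + ⌊(28036−44)/363⌋·363 = 44 + 77×363 = 27995
Count = 77 − 64 + 1 = 14

14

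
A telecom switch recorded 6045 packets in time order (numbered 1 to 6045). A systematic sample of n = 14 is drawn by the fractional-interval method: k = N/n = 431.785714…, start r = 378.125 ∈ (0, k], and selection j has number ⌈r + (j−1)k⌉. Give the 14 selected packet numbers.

379, 810, 1242, 1674, 2106, 2538, 2969, 3401, 3833, 4265, 4696, 5128, 5560, 5992

j=1: r + 0k = 378.125 → ⌈·⌉ = 379
j=2: r + 1k = 809.910714… → ⌈·⌉ = 810
j=3: r + 2k = 1241.696428… → ⌈·⌉ = 1242
j=4: r + 3k = 1673.482142… → ⌈·⌉ = 1674
j=5: r + 4k = 2105.267857… → ⌈·⌉ = 2106
j=6: r + 5k = 2537.053571… → ⌈·⌉ = 2538
j=7: r + 6k = 2968.839285… → ⌈·⌉ = 2969
j=8: r + 7k = 3400.625 → ⌈·⌉ = 3401
j=9: r + 8k = 3832.410714… → ⌈·⌉ = 3833
j=10: r + 9k = 4264.196428… → ⌈·⌉ = 4265
j=11: r + 10k = 4695.982142… → ⌈·⌉ = 4696
j=12: r + 11k = 5127.767857… → ⌈·⌉ = 5128
j=13: r + 12k = 5559.553571… → ⌈·⌉ = 5560
j=14: r + 13k = 5991.339285… → ⌈·⌉ = 5992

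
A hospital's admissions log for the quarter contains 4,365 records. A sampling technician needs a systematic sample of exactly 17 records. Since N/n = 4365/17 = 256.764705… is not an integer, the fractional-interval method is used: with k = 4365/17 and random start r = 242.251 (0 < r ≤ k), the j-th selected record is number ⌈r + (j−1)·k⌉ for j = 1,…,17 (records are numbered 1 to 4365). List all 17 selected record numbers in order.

j=1: r + 0k = 242.251 → ⌈·⌉ = 243
j=2: r + 1k = 499.015705… → ⌈·⌉ = 500
j=3: r + 2k = 755.780411… → ⌈·⌉ = 756
j=4: r + 3k = 1012.545117… → ⌈·⌉ = 1013
j=5: r + 4k = 1269.309823… → ⌈·⌉ = 1270
j=6: r + 5k = 1526.074529… → ⌈·⌉ = 1527
j=7: r + 6k = 1782.839235… → ⌈·⌉ = 1783
j=8: r + 7k = 2039.603941… → ⌈·⌉ = 2040
j=9: r + 8k = 2296.368647… → ⌈·⌉ = 2297
j=10: r + 9k = 2553.133352… → ⌈·⌉ = 2554
j=11: r + 10k = 2809.898058… → ⌈·⌉ = 2810
j=12: r + 11k = 3066.662764… → ⌈·⌉ = 3067
j=13: r + 12k = 3323.427470… → ⌈·⌉ = 3324
j=14: r + 13k = 3580.192176… → ⌈·⌉ = 3581
j=15: r + 14k = 3836.956882… → ⌈·⌉ = 3837
j=16: r + 15k = 4093.721588… → ⌈·⌉ = 4094
j=17: r + 16k = 4350.486294… → ⌈·⌉ = 4351

243, 500, 756, 1013, 1270, 1527, 1783, 2040, 2297, 2554, 2810, 3067, 3324, 3581, 3837, 4094, 4351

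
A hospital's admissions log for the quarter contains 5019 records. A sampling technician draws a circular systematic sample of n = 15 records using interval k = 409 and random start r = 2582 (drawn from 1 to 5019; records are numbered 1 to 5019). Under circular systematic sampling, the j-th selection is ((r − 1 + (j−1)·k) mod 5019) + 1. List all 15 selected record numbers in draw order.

2582, 2991, 3400, 3809, 4218, 4627, 17, 426, 835, 1244, 1653, 2062, 2471, 2880, 3289

Selection 1: 2582
Selection 2: 2582 + 409 = 2991
Selection 3: 2991 + 409 = 3400
Selection 4: 3400 + 409 = 3809
Selection 5: 3809 + 409 = 4218
Selection 6: 4218 + 409 = 4627
Selection 7: 4627 + 409 = 5036 → 5036 − 5019 = 17
Selection 8: 17 + 409 = 426
Selection 9: 426 + 409 = 835
Selection 10: 835 + 409 = 1244
Selection 11: 1244 + 409 = 1653
Selection 12: 1653 + 409 = 2062
Selection 13: 2062 + 409 = 2471
Selection 14: 2471 + 409 = 2880
Selection 15: 2880 + 409 = 3289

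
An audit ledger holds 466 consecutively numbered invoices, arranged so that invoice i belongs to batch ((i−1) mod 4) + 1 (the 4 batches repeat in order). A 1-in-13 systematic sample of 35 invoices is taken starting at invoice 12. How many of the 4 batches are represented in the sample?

Consecutive selections differ by k = 13, so their batch numbers differ by 13 mod 4 = 1.
gcd(13, 4) = 1, so the sample visits 4/1 = 4 distinct residues mod 4.
Start 12 is batch 4; the batches hit are 1, 2, 3, 4.

4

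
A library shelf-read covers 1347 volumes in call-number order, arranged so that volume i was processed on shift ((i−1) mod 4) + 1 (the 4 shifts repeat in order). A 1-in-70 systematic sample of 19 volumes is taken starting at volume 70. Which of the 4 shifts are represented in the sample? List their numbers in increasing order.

Consecutive selections differ by k = 70, so their shift numbers differ by 70 mod 4 = 2.
gcd(70, 4) = 2, so the sample visits 4/2 = 2 distinct residues mod 4.
Start 70 is shift 2; the shifts hit are 2, 4.

2, 4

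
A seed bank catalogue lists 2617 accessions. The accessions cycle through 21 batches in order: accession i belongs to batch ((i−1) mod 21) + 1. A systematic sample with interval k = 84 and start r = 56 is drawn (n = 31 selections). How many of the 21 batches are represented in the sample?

1

Consecutive selections differ by k = 84, so their batch numbers differ by 84 mod 21 = 0.
gcd(84, 21) = 21, so the sample visits 21/21 = 1 distinct residues mod 21.
Start 56 is batch 14; the batches hit are 14.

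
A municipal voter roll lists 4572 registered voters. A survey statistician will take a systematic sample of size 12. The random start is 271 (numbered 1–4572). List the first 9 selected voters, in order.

k = N/n = 4572/12 = 381
voter 1: 271
voter 2: 271 + 381 = 652
voter 3: 652 + 381 = 1033
voter 4: 1033 + 381 = 1414
voter 5: 1414 + 381 = 1795
voter 6: 1795 + 381 = 2176
voter 7: 2176 + 381 = 2557
voter 8: 2557 + 381 = 2938
voter 9: 2938 + 381 = 3319

271, 652, 1033, 1414, 1795, 2176, 2557, 2938, 3319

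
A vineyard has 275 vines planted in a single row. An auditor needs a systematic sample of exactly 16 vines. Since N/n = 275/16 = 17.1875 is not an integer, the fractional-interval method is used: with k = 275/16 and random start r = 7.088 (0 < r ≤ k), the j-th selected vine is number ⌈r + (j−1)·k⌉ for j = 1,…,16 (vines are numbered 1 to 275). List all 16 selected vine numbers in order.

j=1: r + 0k = 7.088 → ⌈·⌉ = 8
j=2: r + 1k = 24.2755 → ⌈·⌉ = 25
j=3: r + 2k = 41.463 → ⌈·⌉ = 42
j=4: r + 3k = 58.6505 → ⌈·⌉ = 59
j=5: r + 4k = 75.838 → ⌈·⌉ = 76
j=6: r + 5k = 93.0255 → ⌈·⌉ = 94
j=7: r + 6k = 110.213 → ⌈·⌉ = 111
j=8: r + 7k = 127.4005 → ⌈·⌉ = 128
j=9: r + 8k = 144.588 → ⌈·⌉ = 145
j=10: r + 9k = 161.7755 → ⌈·⌉ = 162
j=11: r + 10k = 178.963 → ⌈·⌉ = 179
j=12: r + 11k = 196.1505 → ⌈·⌉ = 197
j=13: r + 12k = 213.338 → ⌈·⌉ = 214
j=14: r + 13k = 230.5255 → ⌈·⌉ = 231
j=15: r + 14k = 247.713 → ⌈·⌉ = 248
j=16: r + 15k = 264.9005 → ⌈·⌉ = 265

8, 25, 42, 59, 76, 94, 111, 128, 145, 162, 179, 197, 214, 231, 248, 265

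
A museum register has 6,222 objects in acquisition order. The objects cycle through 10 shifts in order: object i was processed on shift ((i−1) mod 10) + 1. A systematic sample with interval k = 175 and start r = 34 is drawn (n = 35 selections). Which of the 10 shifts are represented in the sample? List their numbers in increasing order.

4, 9

Consecutive selections differ by k = 175, so their shift numbers differ by 175 mod 10 = 5.
gcd(175, 10) = 5, so the sample visits 10/5 = 2 distinct residues mod 10.
Start 34 is shift 4; the shifts hit are 4, 9.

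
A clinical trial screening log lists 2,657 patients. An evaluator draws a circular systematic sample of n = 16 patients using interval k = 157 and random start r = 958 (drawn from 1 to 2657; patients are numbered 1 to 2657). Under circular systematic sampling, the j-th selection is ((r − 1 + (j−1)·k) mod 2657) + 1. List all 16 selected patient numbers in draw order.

Selection 1: 958
Selection 2: 958 + 157 = 1115
Selection 3: 1115 + 157 = 1272
Selection 4: 1272 + 157 = 1429
Selection 5: 1429 + 157 = 1586
Selection 6: 1586 + 157 = 1743
Selection 7: 1743 + 157 = 1900
Selection 8: 1900 + 157 = 2057
Selection 9: 2057 + 157 = 2214
Selection 10: 2214 + 157 = 2371
Selection 11: 2371 + 157 = 2528
Selection 12: 2528 + 157 = 2685 → 2685 − 2657 = 28
Selection 13: 28 + 157 = 185
Selection 14: 185 + 157 = 342
Selection 15: 342 + 157 = 499
Selection 16: 499 + 157 = 656

958, 1115, 1272, 1429, 1586, 1743, 1900, 2057, 2214, 2371, 2528, 28, 185, 342, 499, 656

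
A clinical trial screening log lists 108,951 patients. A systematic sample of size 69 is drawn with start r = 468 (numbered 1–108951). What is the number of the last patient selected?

k = 108951/69 = 1579
69th selection = r + (69−1)·k = 468 + 68×1579 = 468 + 107372 = 107840

107840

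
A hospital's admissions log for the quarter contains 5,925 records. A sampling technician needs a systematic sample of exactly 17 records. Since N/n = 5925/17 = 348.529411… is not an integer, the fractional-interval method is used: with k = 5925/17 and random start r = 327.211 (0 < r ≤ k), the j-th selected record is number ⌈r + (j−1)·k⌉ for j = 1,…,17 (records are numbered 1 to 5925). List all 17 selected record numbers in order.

328, 676, 1025, 1373, 1722, 2070, 2419, 2767, 3116, 3464, 3813, 4162, 4510, 4859, 5207, 5556, 5904

j=1: r + 0k = 327.211 → ⌈·⌉ = 328
j=2: r + 1k = 675.740411… → ⌈·⌉ = 676
j=3: r + 2k = 1024.269823… → ⌈·⌉ = 1025
j=4: r + 3k = 1372.799235… → ⌈·⌉ = 1373
j=5: r + 4k = 1721.328647… → ⌈·⌉ = 1722
j=6: r + 5k = 2069.858058… → ⌈·⌉ = 2070
j=7: r + 6k = 2418.387470… → ⌈·⌉ = 2419
j=8: r + 7k = 2766.916882… → ⌈·⌉ = 2767
j=9: r + 8k = 3115.446294… → ⌈·⌉ = 3116
j=10: r + 9k = 3463.975705… → ⌈·⌉ = 3464
j=11: r + 10k = 3812.505117… → ⌈·⌉ = 3813
j=12: r + 11k = 4161.034529… → ⌈·⌉ = 4162
j=13: r + 12k = 4509.563941… → ⌈·⌉ = 4510
j=14: r + 13k = 4858.093352… → ⌈·⌉ = 4859
j=15: r + 14k = 5206.622764… → ⌈·⌉ = 5207
j=16: r + 15k = 5555.152176… → ⌈·⌉ = 5556
j=17: r + 16k = 5903.681588… → ⌈·⌉ = 5904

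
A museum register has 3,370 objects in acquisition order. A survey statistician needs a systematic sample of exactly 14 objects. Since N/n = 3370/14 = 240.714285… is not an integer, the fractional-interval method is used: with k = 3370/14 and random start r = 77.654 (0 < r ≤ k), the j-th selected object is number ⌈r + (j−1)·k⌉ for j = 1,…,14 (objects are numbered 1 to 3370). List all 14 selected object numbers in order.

j=1: r + 0k = 77.654 → ⌈·⌉ = 78
j=2: r + 1k = 318.368285… → ⌈·⌉ = 319
j=3: r + 2k = 559.082571… → ⌈·⌉ = 560
j=4: r + 3k = 799.796857… → ⌈·⌉ = 800
j=5: r + 4k = 1040.511142… → ⌈·⌉ = 1041
j=6: r + 5k = 1281.225428… → ⌈·⌉ = 1282
j=7: r + 6k = 1521.939714… → ⌈·⌉ = 1522
j=8: r + 7k = 1762.654 → ⌈·⌉ = 1763
j=9: r + 8k = 2003.368285… → ⌈·⌉ = 2004
j=10: r + 9k = 2244.082571… → ⌈·⌉ = 2245
j=11: r + 10k = 2484.796857… → ⌈·⌉ = 2485
j=12: r + 11k = 2725.511142… → ⌈·⌉ = 2726
j=13: r + 12k = 2966.225428… → ⌈·⌉ = 2967
j=14: r + 13k = 3206.939714… → ⌈·⌉ = 3207

78, 319, 560, 800, 1041, 1282, 1522, 1763, 2004, 2245, 2485, 2726, 2967, 3207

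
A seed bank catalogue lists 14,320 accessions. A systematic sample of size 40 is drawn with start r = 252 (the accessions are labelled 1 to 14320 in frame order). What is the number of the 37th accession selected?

k = 14320/40 = 358
37th selection = r + (37−1)·k = 252 + 36×358 = 252 + 12888 = 13140

13140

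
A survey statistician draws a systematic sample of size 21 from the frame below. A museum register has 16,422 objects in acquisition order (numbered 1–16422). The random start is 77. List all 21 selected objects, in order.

k = N/n = 16422/21 = 782
object 1: 77
object 2: 77 + 782 = 859
object 3: 859 + 782 = 1641
object 4: 1641 + 782 = 2423
object 5: 2423 + 782 = 3205
object 6: 3205 + 782 = 3987
object 7: 3987 + 782 = 4769
object 8: 4769 + 782 = 5551
object 9: 5551 + 782 = 6333
object 10: 6333 + 782 = 7115
object 11: 7115 + 782 = 7897
object 12: 7897 + 782 = 8679
object 13: 8679 + 782 = 9461
object 14: 9461 + 782 = 10243
object 15: 10243 + 782 = 11025
object 16: 11025 + 782 = 11807
object 17: 11807 + 782 = 12589
object 18: 12589 + 782 = 13371
object 19: 13371 + 782 = 14153
object 20: 14153 + 782 = 14935
object 21: 14935 + 782 = 15717

77, 859, 1641, 2423, 3205, 3987, 4769, 5551, 6333, 7115, 7897, 8679, 9461, 10243, 11025, 11807, 12589, 13371, 14153, 14935, 15717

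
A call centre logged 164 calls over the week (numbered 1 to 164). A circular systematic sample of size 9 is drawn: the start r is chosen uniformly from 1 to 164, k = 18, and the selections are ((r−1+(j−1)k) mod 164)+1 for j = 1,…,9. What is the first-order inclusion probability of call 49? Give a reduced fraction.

For each position j, as r ranges over 1…164 the j-th selection hits every call exactly once, so call 49 is selected for exactly 9 of the 164 starts.
Inclusion probability = 9/164.

9/164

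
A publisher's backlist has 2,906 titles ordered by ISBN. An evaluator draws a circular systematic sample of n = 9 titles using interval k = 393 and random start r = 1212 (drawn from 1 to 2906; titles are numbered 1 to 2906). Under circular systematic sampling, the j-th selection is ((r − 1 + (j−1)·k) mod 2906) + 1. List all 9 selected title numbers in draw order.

Selection 1: 1212
Selection 2: 1212 + 393 = 1605
Selection 3: 1605 + 393 = 1998
Selection 4: 1998 + 393 = 2391
Selection 5: 2391 + 393 = 2784
Selection 6: 2784 + 393 = 3177 → 3177 − 2906 = 271
Selection 7: 271 + 393 = 664
Selection 8: 664 + 393 = 1057
Selection 9: 1057 + 393 = 1450

1212, 1605, 1998, 2391, 2784, 271, 664, 1057, 1450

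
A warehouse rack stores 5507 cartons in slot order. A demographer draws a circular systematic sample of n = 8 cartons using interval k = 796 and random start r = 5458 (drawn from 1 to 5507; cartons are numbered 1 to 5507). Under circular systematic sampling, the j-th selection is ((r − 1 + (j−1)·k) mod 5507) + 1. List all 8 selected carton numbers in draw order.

5458, 747, 1543, 2339, 3135, 3931, 4727, 16

Selection 1: 5458
Selection 2: 5458 + 796 = 6254 → 6254 − 5507 = 747
Selection 3: 747 + 796 = 1543
Selection 4: 1543 + 796 = 2339
Selection 5: 2339 + 796 = 3135
Selection 6: 3135 + 796 = 3931
Selection 7: 3931 + 796 = 4727
Selection 8: 4727 + 796 = 5523 → 5523 − 5507 = 16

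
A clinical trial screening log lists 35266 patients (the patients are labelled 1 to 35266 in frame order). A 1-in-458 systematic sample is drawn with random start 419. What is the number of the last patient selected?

k = 458
77th selection = r + (77−1)·k = 419 + 76×458 = 419 + 34808 = 35227

35227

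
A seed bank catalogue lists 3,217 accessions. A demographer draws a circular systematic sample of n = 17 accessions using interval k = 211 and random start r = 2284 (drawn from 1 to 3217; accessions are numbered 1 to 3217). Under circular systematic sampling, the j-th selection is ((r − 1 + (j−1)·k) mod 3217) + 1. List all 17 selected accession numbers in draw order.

Selection 1: 2284
Selection 2: 2284 + 211 = 2495
Selection 3: 2495 + 211 = 2706
Selection 4: 2706 + 211 = 2917
Selection 5: 2917 + 211 = 3128
Selection 6: 3128 + 211 = 3339 → 3339 − 3217 = 122
Selection 7: 122 + 211 = 333
Selection 8: 333 + 211 = 544
Selection 9: 544 + 211 = 755
Selection 10: 755 + 211 = 966
Selection 11: 966 + 211 = 1177
Selection 12: 1177 + 211 = 1388
Selection 13: 1388 + 211 = 1599
Selection 14: 1599 + 211 = 1810
Selection 15: 1810 + 211 = 2021
Selection 16: 2021 + 211 = 2232
Selection 17: 2232 + 211 = 2443

2284, 2495, 2706, 2917, 3128, 122, 333, 544, 755, 966, 1177, 1388, 1599, 1810, 2021, 2232, 2443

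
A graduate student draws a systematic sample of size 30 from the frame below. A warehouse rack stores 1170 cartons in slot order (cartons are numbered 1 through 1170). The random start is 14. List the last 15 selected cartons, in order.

599, 638, 677, 716, 755, 794, 833, 872, 911, 950, 989, 1028, 1067, 1106, 1145

k = N/n = 1170/30 = 39
16th selection = 14 + 15×39 = 599
17th: 599 + 39 = 638
18th: 638 + 39 = 677
19th: 677 + 39 = 716
20th: 716 + 39 = 755
21st: 755 + 39 = 794
22nd: 794 + 39 = 833
23rd: 833 + 39 = 872
24th: 872 + 39 = 911
25th: 911 + 39 = 950
26th: 950 + 39 = 989
27th: 989 + 39 = 1028
28th: 1028 + 39 = 1067
29th: 1067 + 39 = 1106
30th: 1106 + 39 = 1145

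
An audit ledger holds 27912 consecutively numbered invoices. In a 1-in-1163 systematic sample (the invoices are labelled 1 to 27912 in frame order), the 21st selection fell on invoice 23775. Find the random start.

k = 1163
r = 23775 − (21−1)×1163 = 23775 − 23260 = 515

515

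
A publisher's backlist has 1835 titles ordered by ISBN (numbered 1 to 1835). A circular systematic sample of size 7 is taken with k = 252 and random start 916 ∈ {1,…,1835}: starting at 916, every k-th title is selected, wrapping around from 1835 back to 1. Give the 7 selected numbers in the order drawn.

916, 1168, 1420, 1672, 89, 341, 593

Selection 1: 916
Selection 2: 916 + 252 = 1168
Selection 3: 1168 + 252 = 1420
Selection 4: 1420 + 252 = 1672
Selection 5: 1672 + 252 = 1924 → 1924 − 1835 = 89
Selection 6: 89 + 252 = 341
Selection 7: 341 + 252 = 593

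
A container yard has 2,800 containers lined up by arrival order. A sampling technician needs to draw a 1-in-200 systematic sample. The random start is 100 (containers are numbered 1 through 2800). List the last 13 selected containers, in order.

300, 500, 700, 900, 1100, 1300, 1500, 1700, 1900, 2100, 2300, 2500, 2700

2nd selection = 100 + 1×200 = 300
3rd: 300 + 200 = 500
4th: 500 + 200 = 700
5th: 700 + 200 = 900
6th: 900 + 200 = 1100
7th: 1100 + 200 = 1300
8th: 1300 + 200 = 1500
9th: 1500 + 200 = 1700
10th: 1700 + 200 = 1900
11th: 1900 + 200 = 2100
12th: 2100 + 200 = 2300
13th: 2300 + 200 = 2500
14th: 2500 + 200 = 2700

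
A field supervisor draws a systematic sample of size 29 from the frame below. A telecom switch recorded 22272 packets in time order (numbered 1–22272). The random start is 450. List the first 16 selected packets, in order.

450, 1218, 1986, 2754, 3522, 4290, 5058, 5826, 6594, 7362, 8130, 8898, 9666, 10434, 11202, 11970

k = N/n = 22272/29 = 768
packet 1: 450
packet 2: 450 + 768 = 1218
packet 3: 1218 + 768 = 1986
packet 4: 1986 + 768 = 2754
packet 5: 2754 + 768 = 3522
packet 6: 3522 + 768 = 4290
packet 7: 4290 + 768 = 5058
packet 8: 5058 + 768 = 5826
packet 9: 5826 + 768 = 6594
packet 10: 6594 + 768 = 7362
packet 11: 7362 + 768 = 8130
packet 12: 8130 + 768 = 8898
packet 13: 8898 + 768 = 9666
packet 14: 9666 + 768 = 10434
packet 15: 10434 + 768 = 11202
packet 16: 11202 + 768 = 11970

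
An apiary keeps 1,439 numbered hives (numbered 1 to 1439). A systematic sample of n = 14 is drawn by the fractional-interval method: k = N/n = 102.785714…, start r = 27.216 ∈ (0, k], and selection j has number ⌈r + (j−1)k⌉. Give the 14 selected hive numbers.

28, 131, 233, 336, 439, 542, 644, 747, 850, 953, 1056, 1158, 1261, 1364

j=1: r + 0k = 27.216 → ⌈·⌉ = 28
j=2: r + 1k = 130.001714… → ⌈·⌉ = 131
j=3: r + 2k = 232.787428… → ⌈·⌉ = 233
j=4: r + 3k = 335.573142… → ⌈·⌉ = 336
j=5: r + 4k = 438.358857… → ⌈·⌉ = 439
j=6: r + 5k = 541.144571… → ⌈·⌉ = 542
j=7: r + 6k = 643.930285… → ⌈·⌉ = 644
j=8: r + 7k = 746.716 → ⌈·⌉ = 747
j=9: r + 8k = 849.501714… → ⌈·⌉ = 850
j=10: r + 9k = 952.287428… → ⌈·⌉ = 953
j=11: r + 10k = 1055.073142… → ⌈·⌉ = 1056
j=12: r + 11k = 1157.858857… → ⌈·⌉ = 1158
j=13: r + 12k = 1260.644571… → ⌈·⌉ = 1261
j=14: r + 13k = 1363.430285… → ⌈·⌉ = 1364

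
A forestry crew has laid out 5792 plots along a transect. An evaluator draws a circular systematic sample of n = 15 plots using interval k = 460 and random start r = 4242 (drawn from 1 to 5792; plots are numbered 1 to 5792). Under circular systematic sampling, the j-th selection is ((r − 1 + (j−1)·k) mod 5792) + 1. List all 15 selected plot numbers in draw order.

Selection 1: 4242
Selection 2: 4242 + 460 = 4702
Selection 3: 4702 + 460 = 5162
Selection 4: 5162 + 460 = 5622
Selection 5: 5622 + 460 = 6082 → 6082 − 5792 = 290
Selection 6: 290 + 460 = 750
Selection 7: 750 + 460 = 1210
Selection 8: 1210 + 460 = 1670
Selection 9: 1670 + 460 = 2130
Selection 10: 2130 + 460 = 2590
Selection 11: 2590 + 460 = 3050
Selection 12: 3050 + 460 = 3510
Selection 13: 3510 + 460 = 3970
Selection 14: 3970 + 460 = 4430
Selection 15: 4430 + 460 = 4890

4242, 4702, 5162, 5622, 290, 750, 1210, 1670, 2130, 2590, 3050, 3510, 3970, 4430, 4890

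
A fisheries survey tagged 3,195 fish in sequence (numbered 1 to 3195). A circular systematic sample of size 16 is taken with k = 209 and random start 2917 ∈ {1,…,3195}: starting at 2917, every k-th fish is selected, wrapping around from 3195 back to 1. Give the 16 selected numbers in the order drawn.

2917, 3126, 140, 349, 558, 767, 976, 1185, 1394, 1603, 1812, 2021, 2230, 2439, 2648, 2857

Selection 1: 2917
Selection 2: 2917 + 209 = 3126
Selection 3: 3126 + 209 = 3335 → 3335 − 3195 = 140
Selection 4: 140 + 209 = 349
Selection 5: 349 + 209 = 558
Selection 6: 558 + 209 = 767
Selection 7: 767 + 209 = 976
Selection 8: 976 + 209 = 1185
Selection 9: 1185 + 209 = 1394
Selection 10: 1394 + 209 = 1603
Selection 11: 1603 + 209 = 1812
Selection 12: 1812 + 209 = 2021
Selection 13: 2021 + 209 = 2230
Selection 14: 2230 + 209 = 2439
Selection 15: 2439 + 209 = 2648
Selection 16: 2648 + 209 = 2857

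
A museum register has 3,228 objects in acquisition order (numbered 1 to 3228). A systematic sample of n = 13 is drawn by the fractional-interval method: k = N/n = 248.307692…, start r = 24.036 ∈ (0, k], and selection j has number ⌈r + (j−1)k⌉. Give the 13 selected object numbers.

j=1: r + 0k = 24.036 → ⌈·⌉ = 25
j=2: r + 1k = 272.343692… → ⌈·⌉ = 273
j=3: r + 2k = 520.651384… → ⌈·⌉ = 521
j=4: r + 3k = 768.959076… → ⌈·⌉ = 769
j=5: r + 4k = 1017.266769… → ⌈·⌉ = 1018
j=6: r + 5k = 1265.574461… → ⌈·⌉ = 1266
j=7: r + 6k = 1513.882153… → ⌈·⌉ = 1514
j=8: r + 7k = 1762.189846… → ⌈·⌉ = 1763
j=9: r + 8k = 2010.497538… → ⌈·⌉ = 2011
j=10: r + 9k = 2258.805230… → ⌈·⌉ = 2259
j=11: r + 10k = 2507.112923… → ⌈·⌉ = 2508
j=12: r + 11k = 2755.420615… → ⌈·⌉ = 2756
j=13: r + 12k = 3003.728307… → ⌈·⌉ = 3004

25, 273, 521, 769, 1018, 1266, 1514, 1763, 2011, 2259, 2508, 2756, 3004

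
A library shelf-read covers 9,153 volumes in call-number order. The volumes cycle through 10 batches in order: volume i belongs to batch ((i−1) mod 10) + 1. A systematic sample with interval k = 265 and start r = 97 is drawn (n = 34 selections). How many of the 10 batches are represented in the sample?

2

Consecutive selections differ by k = 265, so their batch numbers differ by 265 mod 10 = 5.
gcd(265, 10) = 5, so the sample visits 10/5 = 2 distinct residues mod 10.
Start 97 is batch 7; the batches hit are 2, 7.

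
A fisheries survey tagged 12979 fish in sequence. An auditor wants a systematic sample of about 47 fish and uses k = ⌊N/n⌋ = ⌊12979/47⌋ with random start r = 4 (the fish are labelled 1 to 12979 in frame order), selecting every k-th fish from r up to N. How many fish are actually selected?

48

k = ⌊12979/47⌋ = 276
Achieved size = ⌊(12979 − 4)/276⌋ + 1 = ⌊12975/276⌋ + 1 = 47 + 1 = 48
(last selection: 4 + 47×276 = 12976 ≤ 12979; next would be 13252 > 12979)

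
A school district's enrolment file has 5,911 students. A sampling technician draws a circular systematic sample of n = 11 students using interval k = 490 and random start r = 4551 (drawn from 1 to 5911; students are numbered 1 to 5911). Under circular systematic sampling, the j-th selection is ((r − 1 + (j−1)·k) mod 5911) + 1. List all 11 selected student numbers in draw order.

4551, 5041, 5531, 110, 600, 1090, 1580, 2070, 2560, 3050, 3540

Selection 1: 4551
Selection 2: 4551 + 490 = 5041
Selection 3: 5041 + 490 = 5531
Selection 4: 5531 + 490 = 6021 → 6021 − 5911 = 110
Selection 5: 110 + 490 = 600
Selection 6: 600 + 490 = 1090
Selection 7: 1090 + 490 = 1580
Selection 8: 1580 + 490 = 2070
Selection 9: 2070 + 490 = 2560
Selection 10: 2560 + 490 = 3050
Selection 11: 3050 + 490 = 3540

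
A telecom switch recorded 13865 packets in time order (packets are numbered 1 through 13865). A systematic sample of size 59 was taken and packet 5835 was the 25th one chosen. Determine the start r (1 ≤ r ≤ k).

195

k = 13865/59 = 235
r = 5835 − (25−1)×235 = 5835 − 5640 = 195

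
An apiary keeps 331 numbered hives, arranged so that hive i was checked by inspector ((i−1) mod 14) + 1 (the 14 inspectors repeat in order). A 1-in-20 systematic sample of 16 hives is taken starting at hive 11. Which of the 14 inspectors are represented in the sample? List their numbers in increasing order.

Consecutive selections differ by k = 20, so their inspector numbers differ by 20 mod 14 = 6.
gcd(20, 14) = 2, so the sample visits 14/2 = 7 distinct residues mod 14.
Start 11 is inspector 11; the inspectors hit are 1, 3, 5, 7, 9, 11, 13.

1, 3, 5, 7, 9, 11, 13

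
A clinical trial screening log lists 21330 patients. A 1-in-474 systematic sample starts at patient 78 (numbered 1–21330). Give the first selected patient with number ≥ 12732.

k = 474
Steps past start: ⌈(12732 − 78)/474⌉ = ⌈12654/474⌉ = 27
Selected patient: 78 + 27×474 = 12876

12876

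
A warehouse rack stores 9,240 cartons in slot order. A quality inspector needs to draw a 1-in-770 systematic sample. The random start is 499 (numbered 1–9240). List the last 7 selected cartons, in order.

4349, 5119, 5889, 6659, 7429, 8199, 8969

6th selection = 499 + 5×770 = 4349
7th: 4349 + 770 = 5119
8th: 5119 + 770 = 5889
9th: 5889 + 770 = 6659
10th: 6659 + 770 = 7429
11th: 7429 + 770 = 8199
12th: 8199 + 770 = 8969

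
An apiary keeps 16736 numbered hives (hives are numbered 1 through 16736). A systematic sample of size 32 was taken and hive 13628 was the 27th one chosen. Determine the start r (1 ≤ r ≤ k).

30

k = 16736/32 = 523
r = 13628 − (27−1)×523 = 13628 − 13598 = 30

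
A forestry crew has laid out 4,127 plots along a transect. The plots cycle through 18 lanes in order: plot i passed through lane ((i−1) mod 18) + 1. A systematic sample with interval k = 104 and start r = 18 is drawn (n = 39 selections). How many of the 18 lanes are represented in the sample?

9

Consecutive selections differ by k = 104, so their lane numbers differ by 104 mod 18 = 14.
gcd(104, 18) = 2, so the sample visits 18/2 = 9 distinct residues mod 18.
Start 18 is lane 18; the lanes hit are 2, 4, 6, 8, 10, 12, 14, 16, 18.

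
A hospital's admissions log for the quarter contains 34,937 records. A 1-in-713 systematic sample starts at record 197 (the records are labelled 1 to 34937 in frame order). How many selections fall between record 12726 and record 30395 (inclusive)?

k = 713
First selection ≥ 12726: 197 + ⌈(12726−197)/713⌉·713 = 197 + 18×713 = 13031
Last selection ≤ 30395: 197 + ⌊(30395−197)/713⌋·713 = 197 + 42×713 = 30143
Count = 42 − 18 + 1 = 25

25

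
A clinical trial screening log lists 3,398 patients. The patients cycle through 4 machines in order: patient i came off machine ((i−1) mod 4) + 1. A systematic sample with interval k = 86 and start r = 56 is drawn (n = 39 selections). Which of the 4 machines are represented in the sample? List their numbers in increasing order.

2, 4

Consecutive selections differ by k = 86, so their machine numbers differ by 86 mod 4 = 2.
gcd(86, 4) = 2, so the sample visits 4/2 = 2 distinct residues mod 4.
Start 56 is machine 4; the machines hit are 2, 4.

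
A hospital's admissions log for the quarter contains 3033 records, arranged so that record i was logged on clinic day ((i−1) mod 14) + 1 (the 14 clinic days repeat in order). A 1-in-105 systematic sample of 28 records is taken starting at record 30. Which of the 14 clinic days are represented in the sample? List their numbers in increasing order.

Consecutive selections differ by k = 105, so their clinic day numbers differ by 105 mod 14 = 7.
gcd(105, 14) = 7, so the sample visits 14/7 = 2 distinct residues mod 14.
Start 30 is clinic day 2; the clinic days hit are 2, 9.

2, 9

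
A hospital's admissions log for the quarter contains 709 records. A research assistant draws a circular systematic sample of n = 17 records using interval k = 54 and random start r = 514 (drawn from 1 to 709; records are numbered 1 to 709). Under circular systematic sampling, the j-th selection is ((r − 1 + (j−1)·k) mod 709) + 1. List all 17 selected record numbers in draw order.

514, 568, 622, 676, 21, 75, 129, 183, 237, 291, 345, 399, 453, 507, 561, 615, 669

Selection 1: 514
Selection 2: 514 + 54 = 568
Selection 3: 568 + 54 = 622
Selection 4: 622 + 54 = 676
Selection 5: 676 + 54 = 730 → 730 − 709 = 21
Selection 6: 21 + 54 = 75
Selection 7: 75 + 54 = 129
Selection 8: 129 + 54 = 183
Selection 9: 183 + 54 = 237
Selection 10: 237 + 54 = 291
Selection 11: 291 + 54 = 345
Selection 12: 345 + 54 = 399
Selection 13: 399 + 54 = 453
Selection 14: 453 + 54 = 507
Selection 15: 507 + 54 = 561
Selection 16: 561 + 54 = 615
Selection 17: 615 + 54 = 669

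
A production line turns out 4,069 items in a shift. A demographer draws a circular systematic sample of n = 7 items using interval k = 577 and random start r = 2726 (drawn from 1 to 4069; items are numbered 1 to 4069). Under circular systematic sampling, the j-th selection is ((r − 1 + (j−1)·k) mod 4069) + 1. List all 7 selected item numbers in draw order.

2726, 3303, 3880, 388, 965, 1542, 2119

Selection 1: 2726
Selection 2: 2726 + 577 = 3303
Selection 3: 3303 + 577 = 3880
Selection 4: 3880 + 577 = 4457 → 4457 − 4069 = 388
Selection 5: 388 + 577 = 965
Selection 6: 965 + 577 = 1542
Selection 7: 1542 + 577 = 2119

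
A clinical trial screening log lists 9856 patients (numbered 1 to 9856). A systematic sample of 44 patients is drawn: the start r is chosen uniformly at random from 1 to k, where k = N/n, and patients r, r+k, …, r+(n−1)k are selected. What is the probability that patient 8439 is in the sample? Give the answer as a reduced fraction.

k = 9856/44 = 224.
Patient 8439 is selected iff r ≡ 8439 (mod 224); exactly one such r in {1,…,224}.
Inclusion probability = 1/224.

1/224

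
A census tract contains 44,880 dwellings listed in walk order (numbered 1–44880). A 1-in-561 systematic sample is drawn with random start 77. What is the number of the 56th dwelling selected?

k = 561
56th selection = r + (56−1)·k = 77 + 55×561 = 77 + 30855 = 30932

30932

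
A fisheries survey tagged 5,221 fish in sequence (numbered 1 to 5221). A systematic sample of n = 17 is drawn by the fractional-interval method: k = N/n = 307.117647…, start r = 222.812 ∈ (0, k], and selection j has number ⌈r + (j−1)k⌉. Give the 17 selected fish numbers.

j=1: r + 0k = 222.812 → ⌈·⌉ = 223
j=2: r + 1k = 529.929647… → ⌈·⌉ = 530
j=3: r + 2k = 837.047294… → ⌈·⌉ = 838
j=4: r + 3k = 1144.164941… → ⌈·⌉ = 1145
j=5: r + 4k = 1451.282588… → ⌈·⌉ = 1452
j=6: r + 5k = 1758.400235… → ⌈·⌉ = 1759
j=7: r + 6k = 2065.517882… → ⌈·⌉ = 2066
j=8: r + 7k = 2372.635529… → ⌈·⌉ = 2373
j=9: r + 8k = 2679.753176… → ⌈·⌉ = 2680
j=10: r + 9k = 2986.870823… → ⌈·⌉ = 2987
j=11: r + 10k = 3293.988470… → ⌈·⌉ = 3294
j=12: r + 11k = 3601.106117… → ⌈·⌉ = 3602
j=13: r + 12k = 3908.223764… → ⌈·⌉ = 3909
j=14: r + 13k = 4215.341411… → ⌈·⌉ = 4216
j=15: r + 14k = 4522.459058… → ⌈·⌉ = 4523
j=16: r + 15k = 4829.576705… → ⌈·⌉ = 4830
j=17: r + 16k = 5136.694352… → ⌈·⌉ = 5137

223, 530, 838, 1145, 1452, 1759, 2066, 2373, 2680, 2987, 3294, 3602, 3909, 4216, 4523, 4830, 5137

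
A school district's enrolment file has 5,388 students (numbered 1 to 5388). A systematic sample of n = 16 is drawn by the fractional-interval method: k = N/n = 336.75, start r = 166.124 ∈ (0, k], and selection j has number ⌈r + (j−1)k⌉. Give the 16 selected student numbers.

167, 503, 840, 1177, 1514, 1850, 2187, 2524, 2861, 3197, 3534, 3871, 4208, 4544, 4881, 5218

j=1: r + 0k = 166.124 → ⌈·⌉ = 167
j=2: r + 1k = 502.874 → ⌈·⌉ = 503
j=3: r + 2k = 839.624 → ⌈·⌉ = 840
j=4: r + 3k = 1176.374 → ⌈·⌉ = 1177
j=5: r + 4k = 1513.124 → ⌈·⌉ = 1514
j=6: r + 5k = 1849.874 → ⌈·⌉ = 1850
j=7: r + 6k = 2186.624 → ⌈·⌉ = 2187
j=8: r + 7k = 2523.374 → ⌈·⌉ = 2524
j=9: r + 8k = 2860.124 → ⌈·⌉ = 2861
j=10: r + 9k = 3196.874 → ⌈·⌉ = 3197
j=11: r + 10k = 3533.624 → ⌈·⌉ = 3534
j=12: r + 11k = 3870.374 → ⌈·⌉ = 3871
j=13: r + 12k = 4207.124 → ⌈·⌉ = 4208
j=14: r + 13k = 4543.874 → ⌈·⌉ = 4544
j=15: r + 14k = 4880.624 → ⌈·⌉ = 4881
j=16: r + 15k = 5217.374 → ⌈·⌉ = 5218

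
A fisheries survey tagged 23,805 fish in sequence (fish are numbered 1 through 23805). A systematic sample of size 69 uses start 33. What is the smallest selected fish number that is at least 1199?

k = 23805/69 = 345
Steps past start: ⌈(1199 − 33)/345⌉ = ⌈1166/345⌉ = 4
Selected fish: 33 + 4×345 = 1413

1413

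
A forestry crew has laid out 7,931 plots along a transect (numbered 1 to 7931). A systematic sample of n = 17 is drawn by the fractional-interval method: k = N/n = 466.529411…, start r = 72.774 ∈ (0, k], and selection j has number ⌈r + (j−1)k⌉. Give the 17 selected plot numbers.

73, 540, 1006, 1473, 1939, 2406, 2872, 3339, 3806, 4272, 4739, 5205, 5672, 6138, 6605, 7071, 7538

j=1: r + 0k = 72.774 → ⌈·⌉ = 73
j=2: r + 1k = 539.303411… → ⌈·⌉ = 540
j=3: r + 2k = 1005.832823… → ⌈·⌉ = 1006
j=4: r + 3k = 1472.362235… → ⌈·⌉ = 1473
j=5: r + 4k = 1938.891647… → ⌈·⌉ = 1939
j=6: r + 5k = 2405.421058… → ⌈·⌉ = 2406
j=7: r + 6k = 2871.950470… → ⌈·⌉ = 2872
j=8: r + 7k = 3338.479882… → ⌈·⌉ = 3339
j=9: r + 8k = 3805.009294… → ⌈·⌉ = 3806
j=10: r + 9k = 4271.538705… → ⌈·⌉ = 4272
j=11: r + 10k = 4738.068117… → ⌈·⌉ = 4739
j=12: r + 11k = 5204.597529… → ⌈·⌉ = 5205
j=13: r + 12k = 5671.126941… → ⌈·⌉ = 5672
j=14: r + 13k = 6137.656352… → ⌈·⌉ = 6138
j=15: r + 14k = 6604.185764… → ⌈·⌉ = 6605
j=16: r + 15k = 7070.715176… → ⌈·⌉ = 7071
j=17: r + 16k = 7537.244588… → ⌈·⌉ = 7538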